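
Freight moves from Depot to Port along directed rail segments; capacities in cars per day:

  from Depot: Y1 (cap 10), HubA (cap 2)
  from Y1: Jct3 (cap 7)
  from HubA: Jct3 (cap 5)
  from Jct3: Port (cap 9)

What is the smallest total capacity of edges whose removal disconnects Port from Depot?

Augment Depot→Y1→Jct3→Port: bottleneck 7, flow now 7.
Augment Depot→HubA→Jct3→Port: bottleneck 2, flow now 9.
No augmenting path remains; maximum flow = 9.
By max-flow min-cut, the minimum cut capacity equals the max flow.
In the residual graph, reachable from Depot: {Depot, Y1}.
Min-cut edges: Depot→HubA (2), Y1→Jct3 (7); capacity 2 + 7 = 9.

9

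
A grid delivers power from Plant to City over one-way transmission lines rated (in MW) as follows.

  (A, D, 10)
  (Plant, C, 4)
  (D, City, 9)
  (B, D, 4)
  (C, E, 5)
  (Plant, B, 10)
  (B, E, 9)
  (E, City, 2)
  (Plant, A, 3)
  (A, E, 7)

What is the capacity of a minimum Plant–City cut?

9

Augment Plant→A→D→City: bottleneck 3, flow now 3.
Augment Plant→B→D→City: bottleneck 4, flow now 7.
Augment Plant→B→E→City: bottleneck 2, flow now 9.
No augmenting path remains; maximum flow = 9.
By max-flow min-cut, the minimum cut capacity equals the max flow.
In the residual graph, reachable from Plant: {Plant, B, C, E}.
Min-cut edges: Plant→A (3), B→D (4), E→City (2); capacity 3 + 4 + 2 = 9.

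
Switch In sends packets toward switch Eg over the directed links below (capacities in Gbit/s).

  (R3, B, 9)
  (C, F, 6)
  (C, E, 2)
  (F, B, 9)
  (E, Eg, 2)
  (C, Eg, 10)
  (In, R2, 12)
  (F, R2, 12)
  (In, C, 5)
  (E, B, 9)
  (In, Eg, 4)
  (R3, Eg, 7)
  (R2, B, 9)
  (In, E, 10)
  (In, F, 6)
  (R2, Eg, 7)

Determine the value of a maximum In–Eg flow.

Augment In→Eg: bottleneck 4, flow now 4.
Augment In→C→Eg: bottleneck 5, flow now 9.
Augment In→R2→Eg: bottleneck 7, flow now 16.
Augment In→E→Eg: bottleneck 2, flow now 18.
No augmenting path remains; maximum flow = 18.
In the residual graph, reachable from In: {In, F, R2, E, B}.
Min-cut edges: In→C (5), In→Eg (4), R2→Eg (7), E→Eg (2); capacity 5 + 4 + 7 + 2 = 18.
This cut is saturated, so no flow can exceed 18.

18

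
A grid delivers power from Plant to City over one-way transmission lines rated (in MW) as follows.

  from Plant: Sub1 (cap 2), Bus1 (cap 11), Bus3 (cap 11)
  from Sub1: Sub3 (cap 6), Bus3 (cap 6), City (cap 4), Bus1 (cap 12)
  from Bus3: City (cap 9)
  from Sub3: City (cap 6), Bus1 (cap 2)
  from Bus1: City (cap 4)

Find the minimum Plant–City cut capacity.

Augment Plant→Sub1→City: bottleneck 2, flow now 2.
Augment Plant→Bus3→City: bottleneck 9, flow now 11.
Augment Plant→Bus1→City: bottleneck 4, flow now 15.
No augmenting path remains; maximum flow = 15.
By max-flow min-cut, the minimum cut capacity equals the max flow.
In the residual graph, reachable from Plant: {Plant, Bus3, Bus1}.
Min-cut edges: Plant→Sub1 (2), Bus3→City (9), Bus1→City (4); capacity 2 + 9 + 4 = 15.

15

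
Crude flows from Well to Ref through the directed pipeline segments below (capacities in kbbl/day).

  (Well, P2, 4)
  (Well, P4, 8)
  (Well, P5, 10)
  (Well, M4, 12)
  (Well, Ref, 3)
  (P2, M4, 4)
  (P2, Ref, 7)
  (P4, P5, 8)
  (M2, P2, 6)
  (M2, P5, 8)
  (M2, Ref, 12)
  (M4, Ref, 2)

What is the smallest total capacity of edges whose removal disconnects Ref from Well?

Augment Well→Ref: bottleneck 3, flow now 3.
Augment Well→P2→Ref: bottleneck 4, flow now 7.
Augment Well→M4→Ref: bottleneck 2, flow now 9.
No augmenting path remains; maximum flow = 9.
By max-flow min-cut, the minimum cut capacity equals the max flow.
In the residual graph, reachable from Well: {Well, P4, P5, M4}.
Min-cut edges: Well→P2 (4), Well→Ref (3), M4→Ref (2); capacity 4 + 3 + 2 = 9.

9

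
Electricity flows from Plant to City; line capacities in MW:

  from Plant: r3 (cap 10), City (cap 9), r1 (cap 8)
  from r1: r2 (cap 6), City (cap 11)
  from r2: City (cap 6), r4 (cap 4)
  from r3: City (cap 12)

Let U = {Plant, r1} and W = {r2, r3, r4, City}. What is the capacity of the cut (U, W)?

Edges leaving {Plant, r1}: Plant→r3 (10), Plant→City (9), r1→r2 (6), r1→City (11).
Cut capacity = 10 + 9 + 6 + 11 = 36.

36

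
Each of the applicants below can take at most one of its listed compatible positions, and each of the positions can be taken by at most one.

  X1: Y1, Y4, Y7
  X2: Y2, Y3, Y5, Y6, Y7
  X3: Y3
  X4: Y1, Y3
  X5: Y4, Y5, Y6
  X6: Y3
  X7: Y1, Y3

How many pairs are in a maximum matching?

Unit-capacity flow: source→left, listed edges, right→sink; max matching = max flow.
Augmenting path X1→Y1 (+1); matched 1.
Augmenting path X2→Y2 (+1); matched 2.
Augmenting path X3→Y3 (+1); matched 3.
Augmenting path X5→Y4 (+1); matched 4.
Augmenting path X4→Y1→X1→Y7 (+1); matched 5.
No augmenting path remains; maximum matching = 5.
König certificate: {X1, X2, X5, Y1, Y3} is a vertex cover of size 5 (every listed pair touches it), so no matching can be larger.

5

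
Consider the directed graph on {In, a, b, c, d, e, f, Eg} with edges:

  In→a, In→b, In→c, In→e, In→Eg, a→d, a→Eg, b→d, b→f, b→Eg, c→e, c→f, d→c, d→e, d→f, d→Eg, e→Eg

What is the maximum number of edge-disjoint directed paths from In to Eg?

4

Assign every edge capacity 1; by Menger, the answer equals the max flow.
Path In→Eg (+1); total 1.
Path In→a→Eg (+1); total 2.
Path In→b→Eg (+1); total 3.
Path In→e→Eg (+1); total 4.
No residual In→Eg path; max flow = 4.
Certifying cut of size 4: {In→Eg, In→a, In→b, e→Eg}.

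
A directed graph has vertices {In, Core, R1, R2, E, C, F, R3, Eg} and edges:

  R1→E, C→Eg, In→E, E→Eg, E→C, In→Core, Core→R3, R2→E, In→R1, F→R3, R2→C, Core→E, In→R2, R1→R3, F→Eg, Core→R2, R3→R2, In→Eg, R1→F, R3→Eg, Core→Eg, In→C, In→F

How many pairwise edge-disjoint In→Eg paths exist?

Assign every edge capacity 1; by Menger, the answer equals the max flow.
Path In→Eg (+1); total 1.
Path In→Core→Eg (+1); total 2.
Path In→E→Eg (+1); total 3.
Path In→C→Eg (+1); total 4.
Path In→F→Eg (+1); total 5.
Path In→R1→R3→Eg (+1); total 6.
No residual In→Eg path; max flow = 6.
Certifying cut of size 6: {C→Eg, E→Eg, In→Core, In→Eg, In→F, In→R1}.

6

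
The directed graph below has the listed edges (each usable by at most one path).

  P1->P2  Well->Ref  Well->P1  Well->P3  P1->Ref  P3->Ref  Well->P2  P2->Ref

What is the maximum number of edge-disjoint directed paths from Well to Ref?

Assign every edge capacity 1; by Menger, the answer equals the max flow.
Path Well→Ref (+1); total 1.
Path Well→P3→Ref (+1); total 2.
Path Well→P1→Ref (+1); total 3.
Path Well→P2→Ref (+1); total 4.
No residual Well→Ref path; max flow = 4.
Certifying cut of size 4: {Well→P1, Well→P2, Well→P3, Well→Ref}.

4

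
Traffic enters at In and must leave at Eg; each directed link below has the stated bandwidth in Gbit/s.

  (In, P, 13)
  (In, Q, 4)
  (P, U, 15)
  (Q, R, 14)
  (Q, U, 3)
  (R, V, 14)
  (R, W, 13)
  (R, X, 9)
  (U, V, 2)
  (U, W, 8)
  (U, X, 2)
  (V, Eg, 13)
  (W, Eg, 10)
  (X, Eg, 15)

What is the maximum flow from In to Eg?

16

Augment In→P→U→V→Eg: bottleneck 2, flow now 2.
Augment In→P→U→W→Eg: bottleneck 8, flow now 10.
Augment In→P→U→X→Eg: bottleneck 2, flow now 12.
Augment In→Q→R→V→Eg: bottleneck 4, flow now 16.
No augmenting path remains; maximum flow = 16.
In the residual graph, reachable from In: {In, P, U}.
Min-cut edges: In→Q (4), U→V (2), U→W (8), U→X (2); capacity 4 + 2 + 8 + 2 = 16.
This cut is saturated, so no flow can exceed 16.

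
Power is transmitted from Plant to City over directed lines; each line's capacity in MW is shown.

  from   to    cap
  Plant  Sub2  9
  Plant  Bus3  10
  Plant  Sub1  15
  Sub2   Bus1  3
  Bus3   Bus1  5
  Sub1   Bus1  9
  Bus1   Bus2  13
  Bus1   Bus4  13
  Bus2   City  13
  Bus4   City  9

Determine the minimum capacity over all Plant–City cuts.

17

Augment Plant→Sub2→Bus1→Bus2→City: bottleneck 3, flow now 3.
Augment Plant→Bus3→Bus1→Bus2→City: bottleneck 5, flow now 8.
Augment Plant→Sub1→Bus1→Bus2→City: bottleneck 5, flow now 13.
Augment Plant→Sub1→Bus1→Bus4→City: bottleneck 4, flow now 17.
No augmenting path remains; maximum flow = 17.
By max-flow min-cut, the minimum cut capacity equals the max flow.
In the residual graph, reachable from Plant: {Plant, Sub2, Bus3, Sub1}.
Min-cut edges: Sub2→Bus1 (3), Bus3→Bus1 (5), Sub1→Bus1 (9); capacity 3 + 5 + 9 = 17.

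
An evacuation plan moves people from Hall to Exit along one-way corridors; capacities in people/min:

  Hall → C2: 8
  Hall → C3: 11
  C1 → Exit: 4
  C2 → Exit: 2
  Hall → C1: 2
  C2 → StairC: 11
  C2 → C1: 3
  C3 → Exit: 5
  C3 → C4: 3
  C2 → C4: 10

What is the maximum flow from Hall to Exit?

Augment Hall→C2→Exit: bottleneck 2, flow now 2.
Augment Hall→C3→Exit: bottleneck 5, flow now 7.
Augment Hall→C1→Exit: bottleneck 2, flow now 9.
Augment Hall→C2→C1→Exit: bottleneck 2, flow now 11.
No augmenting path remains; maximum flow = 11.
In the residual graph, reachable from Hall: {Hall, C2, StairC, C3, C1, C4}.
Min-cut edges: C2→Exit (2), C3→Exit (5), C1→Exit (4); capacity 2 + 5 + 4 = 11.
This cut is saturated, so no flow can exceed 11.

11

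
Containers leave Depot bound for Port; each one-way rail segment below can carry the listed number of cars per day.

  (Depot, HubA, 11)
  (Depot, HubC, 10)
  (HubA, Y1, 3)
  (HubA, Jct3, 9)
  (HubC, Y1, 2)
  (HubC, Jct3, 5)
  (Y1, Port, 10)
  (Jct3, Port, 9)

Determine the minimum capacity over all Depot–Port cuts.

14

Augment Depot→HubA→Y1→Port: bottleneck 3, flow now 3.
Augment Depot→HubA→Jct3→Port: bottleneck 8, flow now 11.
Augment Depot→HubC→Y1→Port: bottleneck 2, flow now 13.
Augment Depot→HubC→Jct3→Port: bottleneck 1, flow now 14.
No augmenting path remains; maximum flow = 14.
By max-flow min-cut, the minimum cut capacity equals the max flow.
In the residual graph, reachable from Depot: {Depot, HubA, HubC, Jct3}.
Min-cut edges: HubA→Y1 (3), HubC→Y1 (2), Jct3→Port (9); capacity 3 + 2 + 9 = 14.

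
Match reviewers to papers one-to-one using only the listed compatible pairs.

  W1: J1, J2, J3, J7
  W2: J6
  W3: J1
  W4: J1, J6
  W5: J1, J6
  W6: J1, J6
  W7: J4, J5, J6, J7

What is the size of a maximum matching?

4

Unit-capacity flow: source→left, listed edges, right→sink; max matching = max flow.
Augmenting path W1→J1 (+1); matched 1.
Augmenting path W2→J6 (+1); matched 2.
Augmenting path W7→J4 (+1); matched 3.
Augmenting path W3→J1→W1→J2 (+1); matched 4.
No augmenting path remains; maximum matching = 4.
König certificate: {W1, W7, J1, J6} is a vertex cover of size 4 (every listed pair touches it), so no matching can be larger.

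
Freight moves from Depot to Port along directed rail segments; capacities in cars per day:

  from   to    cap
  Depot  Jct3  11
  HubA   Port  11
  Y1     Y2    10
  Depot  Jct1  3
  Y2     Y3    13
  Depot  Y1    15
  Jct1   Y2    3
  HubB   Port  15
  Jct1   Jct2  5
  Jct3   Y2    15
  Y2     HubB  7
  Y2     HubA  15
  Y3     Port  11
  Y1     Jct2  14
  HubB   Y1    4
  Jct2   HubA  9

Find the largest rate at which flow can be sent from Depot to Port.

Augment Depot→Y1→Y2→Y3→Port: bottleneck 10, flow now 10.
Augment Depot→Y1→Jct2→HubA→Port: bottleneck 5, flow now 15.
Augment Depot→Jct1→Y2→Y3→Port: bottleneck 1, flow now 16.
Augment Depot→Jct1→Y2→HubB→Port: bottleneck 2, flow now 18.
Augment Depot→Jct3→Y2→HubB→Port: bottleneck 5, flow now 23.
Augment Depot→Jct3→Y2→HubA→Port: bottleneck 6, flow now 29.
No augmenting path remains; maximum flow = 29.
In the residual graph, reachable from Depot: {Depot}.
Min-cut edges: Depot→Y1 (15), Depot→Jct1 (3), Depot→Jct3 (11); capacity 15 + 3 + 11 = 29.
This cut is saturated, so no flow can exceed 29.

29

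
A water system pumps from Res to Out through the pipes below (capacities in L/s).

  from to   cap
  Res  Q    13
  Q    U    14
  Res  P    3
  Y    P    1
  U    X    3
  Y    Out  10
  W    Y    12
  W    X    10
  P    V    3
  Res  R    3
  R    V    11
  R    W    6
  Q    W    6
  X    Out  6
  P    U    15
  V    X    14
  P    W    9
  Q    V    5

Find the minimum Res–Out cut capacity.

Augment Res→P→U→X→Out: bottleneck 3, flow now 3.
Augment Res→Q→V→X→Out: bottleneck 3, flow now 6.
Augment Res→Q→W→Y→Out: bottleneck 6, flow now 12.
Augment Res→R→W→Y→Out: bottleneck 3, flow now 15.
Augment Res→Q→U→P→W→Y→Out: bottleneck 1, flow now 16. (uses reverse residual edge)
No augmenting path remains; maximum flow = 16.
By max-flow min-cut, the minimum cut capacity equals the max flow.
In the residual graph, reachable from Res: {Res, P, Q, R, U, V, W, X, Y}.
Min-cut edges: X→Out (6), Y→Out (10); capacity 6 + 10 = 16.

16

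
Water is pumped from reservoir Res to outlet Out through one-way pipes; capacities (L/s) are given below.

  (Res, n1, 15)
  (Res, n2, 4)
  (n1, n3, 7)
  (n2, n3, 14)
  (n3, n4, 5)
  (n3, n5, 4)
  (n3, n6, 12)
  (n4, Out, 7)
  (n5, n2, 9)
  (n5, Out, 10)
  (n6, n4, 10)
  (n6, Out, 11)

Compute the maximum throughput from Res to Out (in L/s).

11

Augment Res→n1→n3→n4→Out: bottleneck 5, flow now 5.
Augment Res→n1→n3→n5→Out: bottleneck 2, flow now 7.
Augment Res→n2→n3→n5→Out: bottleneck 2, flow now 9.
Augment Res→n2→n3→n6→Out: bottleneck 2, flow now 11.
No augmenting path remains; maximum flow = 11.
In the residual graph, reachable from Res: {Res, n1}.
Min-cut edges: Res→n2 (4), n1→n3 (7); capacity 4 + 7 = 11.
This cut is saturated, so no flow can exceed 11.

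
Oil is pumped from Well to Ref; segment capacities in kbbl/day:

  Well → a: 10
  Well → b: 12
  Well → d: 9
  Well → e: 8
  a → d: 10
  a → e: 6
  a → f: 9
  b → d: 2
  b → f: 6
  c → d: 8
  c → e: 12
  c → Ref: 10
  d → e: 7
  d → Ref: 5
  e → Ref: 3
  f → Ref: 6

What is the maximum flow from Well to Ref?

Augment Well→d→Ref: bottleneck 5, flow now 5.
Augment Well→e→Ref: bottleneck 3, flow now 8.
Augment Well→a→f→Ref: bottleneck 6, flow now 14.
No augmenting path remains; maximum flow = 14.
In the residual graph, reachable from Well: {Well, a, b, d, e, f}.
Min-cut edges: d→Ref (5), e→Ref (3), f→Ref (6); capacity 5 + 3 + 6 = 14.
This cut is saturated, so no flow can exceed 14.

14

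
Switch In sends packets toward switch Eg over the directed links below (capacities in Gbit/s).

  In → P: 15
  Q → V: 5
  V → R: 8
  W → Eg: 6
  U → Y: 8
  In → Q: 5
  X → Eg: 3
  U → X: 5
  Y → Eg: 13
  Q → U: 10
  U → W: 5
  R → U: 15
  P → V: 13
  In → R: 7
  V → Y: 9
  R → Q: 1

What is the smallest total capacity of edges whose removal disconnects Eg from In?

21

Augment In→P→V→Y→Eg: bottleneck 9, flow now 9.
Augment In→Q→U→W→Eg: bottleneck 5, flow now 14.
Augment In→R→U→X→Eg: bottleneck 3, flow now 17.
Augment In→R→U→Y→Eg: bottleneck 4, flow now 21.
No augmenting path remains; maximum flow = 21.
By max-flow min-cut, the minimum cut capacity equals the max flow.
In the residual graph, reachable from In: {In, P, Q, R, U, V, X, Y}.
Min-cut edges: U→W (5), X→Eg (3), Y→Eg (13); capacity 5 + 3 + 13 = 21.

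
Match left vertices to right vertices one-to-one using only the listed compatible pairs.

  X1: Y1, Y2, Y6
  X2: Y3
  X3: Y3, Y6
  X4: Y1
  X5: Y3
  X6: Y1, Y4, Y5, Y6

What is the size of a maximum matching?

5

Unit-capacity flow: source→left, listed edges, right→sink; max matching = max flow.
Augmenting path X1→Y1 (+1); matched 1.
Augmenting path X2→Y3 (+1); matched 2.
Augmenting path X3→Y6 (+1); matched 3.
Augmenting path X6→Y4 (+1); matched 4.
Augmenting path X4→Y1→X1→Y2 (+1); matched 5.
No augmenting path remains; maximum matching = 5.
König certificate: {X1, X3, X4, X6, Y3} is a vertex cover of size 5 (every listed pair touches it), so no matching can be larger.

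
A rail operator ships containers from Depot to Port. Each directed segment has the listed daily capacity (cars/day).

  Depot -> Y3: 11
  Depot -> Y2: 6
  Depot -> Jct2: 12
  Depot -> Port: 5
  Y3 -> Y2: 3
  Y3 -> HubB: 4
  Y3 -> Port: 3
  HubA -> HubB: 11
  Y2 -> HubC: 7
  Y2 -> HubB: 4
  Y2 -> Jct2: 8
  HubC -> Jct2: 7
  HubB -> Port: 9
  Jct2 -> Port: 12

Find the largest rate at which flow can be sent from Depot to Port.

Augment Depot→Port: bottleneck 5, flow now 5.
Augment Depot→Y3→Port: bottleneck 3, flow now 8.
Augment Depot→Jct2→Port: bottleneck 12, flow now 20.
Augment Depot→Y3→HubB→Port: bottleneck 4, flow now 24.
Augment Depot→Y2→HubB→Port: bottleneck 4, flow now 28.
No augmenting path remains; maximum flow = 28.
In the residual graph, reachable from Depot: {Depot, Y3, Y2, HubC, Jct2}.
Min-cut edges: Depot→Port (5), Y3→HubB (4), Y3→Port (3), Y2→HubB (4), Jct2→Port (12); capacity 5 + 4 + 3 + 4 + 12 = 28.
This cut is saturated, so no flow can exceed 28.

28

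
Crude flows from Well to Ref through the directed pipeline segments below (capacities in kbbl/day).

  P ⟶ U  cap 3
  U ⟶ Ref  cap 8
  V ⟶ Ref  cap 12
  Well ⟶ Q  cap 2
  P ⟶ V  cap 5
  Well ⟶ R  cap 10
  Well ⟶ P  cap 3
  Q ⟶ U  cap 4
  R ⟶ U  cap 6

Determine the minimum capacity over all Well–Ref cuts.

11

Augment Well→P→U→Ref: bottleneck 3, flow now 3.
Augment Well→Q→U→Ref: bottleneck 2, flow now 5.
Augment Well→R→U→Ref: bottleneck 3, flow now 8.
Augment Well→R→U→P→V→Ref: bottleneck 3, flow now 11. (uses reverse residual edge)
No augmenting path remains; maximum flow = 11.
By max-flow min-cut, the minimum cut capacity equals the max flow.
In the residual graph, reachable from Well: {Well, R}.
Min-cut edges: Well→P (3), Well→Q (2), R→U (6); capacity 3 + 2 + 6 = 11.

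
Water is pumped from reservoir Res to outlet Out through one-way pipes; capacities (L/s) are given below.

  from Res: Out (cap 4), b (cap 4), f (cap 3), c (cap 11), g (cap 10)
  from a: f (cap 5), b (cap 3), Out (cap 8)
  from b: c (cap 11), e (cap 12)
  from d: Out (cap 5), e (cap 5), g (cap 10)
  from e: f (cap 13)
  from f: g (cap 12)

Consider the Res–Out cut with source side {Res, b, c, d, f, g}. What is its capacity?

Edges leaving {Res, b, c, d, f, g}: Res→Out (4), b→e (12), d→e (5), d→Out (5).
Cut capacity = 4 + 12 + 5 + 5 = 26.

26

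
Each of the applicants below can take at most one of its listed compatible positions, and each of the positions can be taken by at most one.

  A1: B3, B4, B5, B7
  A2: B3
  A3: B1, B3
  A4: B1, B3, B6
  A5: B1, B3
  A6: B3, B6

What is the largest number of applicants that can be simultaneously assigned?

Unit-capacity flow: source→left, listed edges, right→sink; max matching = max flow.
Augmenting path A1→B3 (+1); matched 1.
Augmenting path A3→B1 (+1); matched 2.
Augmenting path A4→B6 (+1); matched 3.
Augmenting path A2→B3→A1→B4 (+1); matched 4.
No augmenting path remains; maximum matching = 4.
König certificate: {A1, B1, B3, B6} is a vertex cover of size 4 (every listed pair touches it), so no matching can be larger.

4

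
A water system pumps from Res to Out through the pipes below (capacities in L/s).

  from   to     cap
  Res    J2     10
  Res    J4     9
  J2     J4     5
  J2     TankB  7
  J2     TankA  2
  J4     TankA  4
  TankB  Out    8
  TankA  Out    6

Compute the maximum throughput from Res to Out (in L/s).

13

Augment Res→J2→TankB→Out: bottleneck 7, flow now 7.
Augment Res→J2→TankA→Out: bottleneck 2, flow now 9.
Augment Res→J4→TankA→Out: bottleneck 4, flow now 13.
No augmenting path remains; maximum flow = 13.
In the residual graph, reachable from Res: {Res, J2, J4}.
Min-cut edges: J2→TankB (7), J2→TankA (2), J4→TankA (4); capacity 7 + 2 + 4 = 13.
This cut is saturated, so no flow can exceed 13.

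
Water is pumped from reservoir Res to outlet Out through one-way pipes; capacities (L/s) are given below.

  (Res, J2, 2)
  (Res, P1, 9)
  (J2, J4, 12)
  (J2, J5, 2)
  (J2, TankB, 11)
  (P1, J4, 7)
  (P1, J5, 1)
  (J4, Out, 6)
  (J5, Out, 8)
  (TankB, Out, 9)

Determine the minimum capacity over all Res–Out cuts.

9

Augment Res→J2→J4→Out: bottleneck 2, flow now 2.
Augment Res→P1→J4→Out: bottleneck 4, flow now 6.
Augment Res→P1→J5→Out: bottleneck 1, flow now 7.
Augment Res→P1→J4→J2→J5→Out: bottleneck 2, flow now 9. (uses reverse residual edge)
No augmenting path remains; maximum flow = 9.
By max-flow min-cut, the minimum cut capacity equals the max flow.
In the residual graph, reachable from Res: {Res, P1, J4}.
Min-cut edges: Res→J2 (2), P1→J5 (1), J4→Out (6); capacity 2 + 1 + 6 = 9.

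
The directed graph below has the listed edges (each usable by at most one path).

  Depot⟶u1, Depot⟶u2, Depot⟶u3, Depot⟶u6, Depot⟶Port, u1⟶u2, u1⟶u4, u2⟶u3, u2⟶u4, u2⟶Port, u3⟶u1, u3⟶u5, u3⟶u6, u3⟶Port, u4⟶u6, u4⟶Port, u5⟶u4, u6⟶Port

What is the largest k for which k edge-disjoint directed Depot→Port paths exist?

5

Assign every edge capacity 1; by Menger, the answer equals the max flow.
Path Depot→Port (+1); total 1.
Path Depot→u2→Port (+1); total 2.
Path Depot→u3→Port (+1); total 3.
Path Depot→u6→Port (+1); total 4.
Path Depot→u1→u4→Port (+1); total 5.
No residual Depot→Port path; max flow = 5.
Certifying cut of size 5: {Depot→Port, Depot→u1, Depot→u2, Depot→u3, Depot→u6}.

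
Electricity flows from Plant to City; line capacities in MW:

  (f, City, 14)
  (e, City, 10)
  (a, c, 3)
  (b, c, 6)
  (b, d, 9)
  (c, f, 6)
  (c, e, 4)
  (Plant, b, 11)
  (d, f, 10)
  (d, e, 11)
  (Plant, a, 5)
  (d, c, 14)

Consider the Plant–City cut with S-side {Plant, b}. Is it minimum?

No — its capacity is 20, but the minimum cut has capacity 14.

Given cut capacity: 5 + 6 + 9 = 20.
Augment Plant→a→c→e→City: bottleneck 3, flow now 3.
Augment Plant→b→c→e→City: bottleneck 1, flow now 4.
Augment Plant→b→c→f→City: bottleneck 5, flow now 9.
Augment Plant→b→d→e→City: bottleneck 5, flow now 14.
No augmenting path remains; maximum flow = 14.
In the residual graph, reachable from Plant: {Plant, a}.
Min-cut edges: Plant→b (11), a→c (3); capacity 11 + 3 = 14.
Cut capacity 20 exceeds the max flow 14, so it is not minimum.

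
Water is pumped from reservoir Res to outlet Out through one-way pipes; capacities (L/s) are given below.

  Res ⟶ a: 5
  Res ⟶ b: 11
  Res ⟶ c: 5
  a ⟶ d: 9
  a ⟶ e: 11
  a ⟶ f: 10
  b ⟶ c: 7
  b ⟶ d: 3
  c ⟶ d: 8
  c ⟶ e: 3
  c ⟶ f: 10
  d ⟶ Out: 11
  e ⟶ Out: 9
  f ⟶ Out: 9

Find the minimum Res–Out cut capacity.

Augment Res→a→d→Out: bottleneck 5, flow now 5.
Augment Res→b→d→Out: bottleneck 3, flow now 8.
Augment Res→c→d→Out: bottleneck 3, flow now 11.
Augment Res→c→e→Out: bottleneck 2, flow now 13.
Augment Res→b→c→e→Out: bottleneck 1, flow now 14.
Augment Res→b→c→f→Out: bottleneck 6, flow now 20.
No augmenting path remains; maximum flow = 20.
By max-flow min-cut, the minimum cut capacity equals the max flow.
In the residual graph, reachable from Res: {Res, b}.
Min-cut edges: Res→a (5), Res→c (5), b→c (7), b→d (3); capacity 5 + 5 + 7 + 3 = 20.

20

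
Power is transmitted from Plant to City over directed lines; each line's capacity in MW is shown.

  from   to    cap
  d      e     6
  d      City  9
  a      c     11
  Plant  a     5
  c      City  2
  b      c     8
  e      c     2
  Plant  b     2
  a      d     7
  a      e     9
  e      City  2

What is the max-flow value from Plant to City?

7

Augment Plant→a→c→City: bottleneck 2, flow now 2.
Augment Plant→a→d→City: bottleneck 3, flow now 5.
Augment Plant→b→c→a→d→City: bottleneck 2, flow now 7. (uses reverse residual edge)
No augmenting path remains; maximum flow = 7.
In the residual graph, reachable from Plant: {Plant}.
Min-cut edges: Plant→a (5), Plant→b (2); capacity 5 + 2 = 7.
This cut is saturated, so no flow can exceed 7.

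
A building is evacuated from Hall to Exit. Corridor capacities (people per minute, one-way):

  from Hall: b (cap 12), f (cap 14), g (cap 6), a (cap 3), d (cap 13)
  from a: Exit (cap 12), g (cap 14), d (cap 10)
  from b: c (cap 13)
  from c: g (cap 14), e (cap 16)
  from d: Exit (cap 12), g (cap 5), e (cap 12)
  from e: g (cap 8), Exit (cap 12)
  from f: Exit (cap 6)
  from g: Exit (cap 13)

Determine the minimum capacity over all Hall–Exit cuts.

40

Augment Hall→a→Exit: bottleneck 3, flow now 3.
Augment Hall→d→Exit: bottleneck 12, flow now 15.
Augment Hall→f→Exit: bottleneck 6, flow now 21.
Augment Hall→g→Exit: bottleneck 6, flow now 27.
Augment Hall→d→e→Exit: bottleneck 1, flow now 28.
Augment Hall→b→c→e→Exit: bottleneck 11, flow now 39.
Augment Hall→b→c→g→Exit: bottleneck 1, flow now 40.
No augmenting path remains; maximum flow = 40.
By max-flow min-cut, the minimum cut capacity equals the max flow.
In the residual graph, reachable from Hall: {Hall, f}.
Min-cut edges: Hall→a (3), Hall→b (12), Hall→d (13), Hall→g (6), f→Exit (6); capacity 3 + 12 + 13 + 6 + 6 = 40.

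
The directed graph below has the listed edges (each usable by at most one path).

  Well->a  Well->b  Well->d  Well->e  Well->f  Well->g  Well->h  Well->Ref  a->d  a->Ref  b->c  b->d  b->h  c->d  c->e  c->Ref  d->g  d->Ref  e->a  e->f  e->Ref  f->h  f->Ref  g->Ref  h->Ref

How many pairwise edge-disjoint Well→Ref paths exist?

Assign every edge capacity 1; by Menger, the answer equals the max flow.
Path Well→Ref (+1); total 1.
Path Well→a→Ref (+1); total 2.
Path Well→d→Ref (+1); total 3.
Path Well→e→Ref (+1); total 4.
Path Well→f→Ref (+1); total 5.
Path Well→g→Ref (+1); total 6.
Path Well→h→Ref (+1); total 7.
Path Well→b→c→Ref (+1); total 8.
No residual Well→Ref path; max flow = 8.
Certifying cut of size 8: {Well→Ref, Well→a, Well→b, Well→d, Well→e, Well→f, Well→g, Well→h}.

8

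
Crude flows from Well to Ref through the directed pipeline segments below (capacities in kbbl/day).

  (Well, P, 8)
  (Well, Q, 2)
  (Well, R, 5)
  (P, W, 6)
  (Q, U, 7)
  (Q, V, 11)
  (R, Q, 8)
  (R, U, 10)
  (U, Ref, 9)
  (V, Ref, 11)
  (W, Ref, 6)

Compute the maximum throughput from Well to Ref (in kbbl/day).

Augment Well→P→W→Ref: bottleneck 6, flow now 6.
Augment Well→Q→U→Ref: bottleneck 2, flow now 8.
Augment Well→R→U→Ref: bottleneck 5, flow now 13.
No augmenting path remains; maximum flow = 13.
In the residual graph, reachable from Well: {Well, P}.
Min-cut edges: Well→Q (2), Well→R (5), P→W (6); capacity 2 + 5 + 6 = 13.
This cut is saturated, so no flow can exceed 13.

13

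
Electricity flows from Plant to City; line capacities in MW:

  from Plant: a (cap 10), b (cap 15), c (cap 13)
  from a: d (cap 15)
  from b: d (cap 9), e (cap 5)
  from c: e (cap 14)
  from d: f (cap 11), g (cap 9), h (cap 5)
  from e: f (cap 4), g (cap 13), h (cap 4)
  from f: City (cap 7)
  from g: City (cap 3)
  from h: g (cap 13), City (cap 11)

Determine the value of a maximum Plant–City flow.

Augment Plant→a→d→f→City: bottleneck 7, flow now 7.
Augment Plant→a→d→g→City: bottleneck 3, flow now 10.
Augment Plant→b→d→h→City: bottleneck 5, flow now 15.
Augment Plant→b→e→h→City: bottleneck 4, flow now 19.
No augmenting path remains; maximum flow = 19.
In the residual graph, reachable from Plant: {Plant, a, b, c, d, e, f, g}.
Min-cut edges: d→h (5), e→h (4), f→City (7), g→City (3); capacity 5 + 4 + 7 + 3 = 19.
This cut is saturated, so no flow can exceed 19.

19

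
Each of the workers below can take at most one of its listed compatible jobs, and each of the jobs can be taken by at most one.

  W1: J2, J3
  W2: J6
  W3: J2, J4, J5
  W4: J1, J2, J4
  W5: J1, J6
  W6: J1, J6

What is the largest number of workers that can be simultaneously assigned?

Unit-capacity flow: source→left, listed edges, right→sink; max matching = max flow.
Augmenting path W1→J2 (+1); matched 1.
Augmenting path W2→J6 (+1); matched 2.
Augmenting path W3→J4 (+1); matched 3.
Augmenting path W4→J1 (+1); matched 4.
Augmenting path W5→J1→W4→J2→W1→J3 (+1); matched 5.
No augmenting path remains; maximum matching = 5.
König certificate: {W1, W3, W4, J1, J6} is a vertex cover of size 5 (every listed pair touches it), so no matching can be larger.

5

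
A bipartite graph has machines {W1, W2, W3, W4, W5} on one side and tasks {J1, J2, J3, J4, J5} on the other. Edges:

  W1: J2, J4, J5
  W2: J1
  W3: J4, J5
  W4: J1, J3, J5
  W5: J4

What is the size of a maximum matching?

Unit-capacity flow: source→left, listed edges, right→sink; max matching = max flow.
Augmenting path W1→J2 (+1); matched 1.
Augmenting path W2→J1 (+1); matched 2.
Augmenting path W3→J4 (+1); matched 3.
Augmenting path W4→J3 (+1); matched 4.
Augmenting path W5→J4→W3→J5 (+1); matched 5.
No augmenting path remains; maximum matching = 5.
König certificate: {W1, W2, W3, W4, W5} is a vertex cover of size 5 (every listed pair touches it), so no matching can be larger.

5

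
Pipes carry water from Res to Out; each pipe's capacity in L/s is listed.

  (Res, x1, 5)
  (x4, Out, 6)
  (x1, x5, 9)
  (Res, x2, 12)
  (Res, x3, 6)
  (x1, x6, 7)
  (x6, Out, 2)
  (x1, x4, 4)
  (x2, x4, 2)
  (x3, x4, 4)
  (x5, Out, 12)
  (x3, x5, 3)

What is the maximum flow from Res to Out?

13

Augment Res→x1→x4→Out: bottleneck 4, flow now 4.
Augment Res→x1→x5→Out: bottleneck 1, flow now 5.
Augment Res→x2→x4→Out: bottleneck 2, flow now 7.
Augment Res→x3→x5→Out: bottleneck 3, flow now 10.
Augment Res→x3→x4→x1→x5→Out: bottleneck 3, flow now 13. (uses reverse residual edge)
No augmenting path remains; maximum flow = 13.
In the residual graph, reachable from Res: {Res, x2}.
Min-cut edges: Res→x1 (5), Res→x3 (6), x2→x4 (2); capacity 5 + 6 + 2 = 13.
This cut is saturated, so no flow can exceed 13.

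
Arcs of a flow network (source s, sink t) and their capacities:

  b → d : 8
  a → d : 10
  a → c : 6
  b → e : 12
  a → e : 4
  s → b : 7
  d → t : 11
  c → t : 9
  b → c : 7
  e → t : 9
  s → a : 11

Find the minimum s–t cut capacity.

Augment s→a→c→t: bottleneck 6, flow now 6.
Augment s→a→d→t: bottleneck 5, flow now 11.
Augment s→b→c→t: bottleneck 3, flow now 14.
Augment s→b→d→t: bottleneck 4, flow now 18.
No augmenting path remains; maximum flow = 18.
By max-flow min-cut, the minimum cut capacity equals the max flow.
In the residual graph, reachable from s: {s}.
Min-cut edges: s→a (11), s→b (7); capacity 11 + 7 = 18.

18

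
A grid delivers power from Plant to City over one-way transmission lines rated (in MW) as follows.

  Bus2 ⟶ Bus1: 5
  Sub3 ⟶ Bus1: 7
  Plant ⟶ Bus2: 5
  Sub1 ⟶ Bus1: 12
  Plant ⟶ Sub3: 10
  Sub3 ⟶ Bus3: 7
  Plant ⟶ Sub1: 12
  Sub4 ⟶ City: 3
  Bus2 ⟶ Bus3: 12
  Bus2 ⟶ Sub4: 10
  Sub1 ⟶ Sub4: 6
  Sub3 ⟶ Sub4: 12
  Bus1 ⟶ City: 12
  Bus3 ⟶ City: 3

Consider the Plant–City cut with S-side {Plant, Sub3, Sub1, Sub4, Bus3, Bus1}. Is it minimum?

Given cut capacity: 5 + 3 + 3 + 12 = 23.
Augment Plant→Bus2→Sub4→City: bottleneck 3, flow now 3.
Augment Plant→Bus2→Bus3→City: bottleneck 2, flow now 5.
Augment Plant→Sub3→Bus3→City: bottleneck 1, flow now 6.
Augment Plant→Sub3→Bus1→City: bottleneck 7, flow now 13.
Augment Plant→Sub1→Bus1→City: bottleneck 5, flow now 18.
No augmenting path remains; maximum flow = 18.
In the residual graph, reachable from Plant: {Plant, Bus2, Sub3, Sub1, Sub4, Bus3, Bus1}.
Min-cut edges: Sub4→City (3), Bus3→City (3), Bus1→City (12); capacity 3 + 3 + 12 = 18.
Cut capacity 23 exceeds the max flow 18, so it is not minimum.

No — its capacity is 23, but the minimum cut has capacity 18.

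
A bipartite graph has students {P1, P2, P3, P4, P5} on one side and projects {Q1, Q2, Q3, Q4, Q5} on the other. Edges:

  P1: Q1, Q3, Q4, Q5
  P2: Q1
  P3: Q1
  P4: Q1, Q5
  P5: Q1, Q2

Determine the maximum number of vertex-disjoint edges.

Unit-capacity flow: source→left, listed edges, right→sink; max matching = max flow.
Augmenting path P1→Q1 (+1); matched 1.
Augmenting path P4→Q5 (+1); matched 2.
Augmenting path P5→Q2 (+1); matched 3.
Augmenting path P2→Q1→P1→Q3 (+1); matched 4.
No augmenting path remains; maximum matching = 4.
König certificate: {P1, P4, P5, Q1} is a vertex cover of size 4 (every listed pair touches it), so no matching can be larger.

4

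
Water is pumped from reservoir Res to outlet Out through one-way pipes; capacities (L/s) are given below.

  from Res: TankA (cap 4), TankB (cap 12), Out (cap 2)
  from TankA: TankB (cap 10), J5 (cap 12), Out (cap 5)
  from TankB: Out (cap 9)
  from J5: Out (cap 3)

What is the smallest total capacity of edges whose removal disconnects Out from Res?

Augment Res→Out: bottleneck 2, flow now 2.
Augment Res→TankA→Out: bottleneck 4, flow now 6.
Augment Res→TankB→Out: bottleneck 9, flow now 15.
No augmenting path remains; maximum flow = 15.
By max-flow min-cut, the minimum cut capacity equals the max flow.
In the residual graph, reachable from Res: {Res, TankB}.
Min-cut edges: Res→TankA (4), Res→Out (2), TankB→Out (9); capacity 4 + 2 + 9 = 15.

15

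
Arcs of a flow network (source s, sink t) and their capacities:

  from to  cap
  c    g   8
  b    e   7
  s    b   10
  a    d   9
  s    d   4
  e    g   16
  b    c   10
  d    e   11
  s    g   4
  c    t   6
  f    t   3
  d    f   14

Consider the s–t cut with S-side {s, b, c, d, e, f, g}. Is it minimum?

Given cut capacity: 6 + 3 = 9.
Augment s→b→c→t: bottleneck 6, flow now 6.
Augment s→d→f→t: bottleneck 3, flow now 9.
No augmenting path remains; maximum flow = 9.
Cut capacity 9 equals the max flow, so it is a minimum cut.

Yes — it is a minimum cut (capacity 9).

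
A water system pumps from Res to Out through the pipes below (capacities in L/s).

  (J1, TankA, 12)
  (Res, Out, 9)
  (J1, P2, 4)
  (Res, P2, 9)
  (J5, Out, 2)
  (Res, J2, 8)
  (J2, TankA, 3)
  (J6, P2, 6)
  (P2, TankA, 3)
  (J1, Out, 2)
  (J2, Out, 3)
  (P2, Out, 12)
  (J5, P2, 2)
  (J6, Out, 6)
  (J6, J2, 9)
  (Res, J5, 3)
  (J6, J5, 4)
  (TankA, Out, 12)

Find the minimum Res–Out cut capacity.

Augment Res→Out: bottleneck 9, flow now 9.
Augment Res→J2→Out: bottleneck 3, flow now 12.
Augment Res→J5→Out: bottleneck 2, flow now 14.
Augment Res→P2→Out: bottleneck 9, flow now 23.
Augment Res→J2→TankA→Out: bottleneck 3, flow now 26.
Augment Res→J5→P2→Out: bottleneck 1, flow now 27.
No augmenting path remains; maximum flow = 27.
By max-flow min-cut, the minimum cut capacity equals the max flow.
In the residual graph, reachable from Res: {Res, J2}.
Min-cut edges: Res→J5 (3), Res→P2 (9), Res→Out (9), J2→TankA (3), J2→Out (3); capacity 3 + 9 + 9 + 3 + 3 = 27.

27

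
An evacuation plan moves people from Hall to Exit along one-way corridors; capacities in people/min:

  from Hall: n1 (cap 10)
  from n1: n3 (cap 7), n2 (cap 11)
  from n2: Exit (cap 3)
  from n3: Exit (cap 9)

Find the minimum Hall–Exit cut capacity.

10

Augment Hall→n1→n2→Exit: bottleneck 3, flow now 3.
Augment Hall→n1→n3→Exit: bottleneck 7, flow now 10.
No augmenting path remains; maximum flow = 10.
By max-flow min-cut, the minimum cut capacity equals the max flow.
In the residual graph, reachable from Hall: {Hall}.
Min-cut edges: Hall→n1 (10); capacity 10 = 10.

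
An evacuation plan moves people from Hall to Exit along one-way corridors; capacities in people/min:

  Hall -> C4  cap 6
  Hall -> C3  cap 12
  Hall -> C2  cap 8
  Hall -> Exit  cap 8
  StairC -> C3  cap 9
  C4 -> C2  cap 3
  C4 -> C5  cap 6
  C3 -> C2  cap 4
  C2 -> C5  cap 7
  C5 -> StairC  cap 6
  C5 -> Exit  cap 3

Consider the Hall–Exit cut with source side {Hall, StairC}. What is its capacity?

Edges leaving {Hall, StairC}: Hall→C4 (6), Hall→C3 (12), Hall→C2 (8), Hall→Exit (8), StairC→C3 (9).
Cut capacity = 6 + 12 + 8 + 8 + 9 = 43.

43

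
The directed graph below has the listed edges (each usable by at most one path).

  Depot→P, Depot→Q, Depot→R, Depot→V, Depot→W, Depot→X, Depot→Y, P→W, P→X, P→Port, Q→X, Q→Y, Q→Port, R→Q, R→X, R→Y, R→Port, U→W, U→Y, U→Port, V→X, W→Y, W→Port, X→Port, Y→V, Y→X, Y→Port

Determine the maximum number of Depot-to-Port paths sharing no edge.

6

Assign every edge capacity 1; by Menger, the answer equals the max flow.
Path Depot→P→Port (+1); total 1.
Path Depot→Q→Port (+1); total 2.
Path Depot→R→Port (+1); total 3.
Path Depot→W→Port (+1); total 4.
Path Depot→X→Port (+1); total 5.
Path Depot→Y→Port (+1); total 6.
No residual Depot→Port path; max flow = 6.
Certifying cut of size 6: {Depot→P, Depot→Q, Depot→R, Depot→W, Depot→Y, X→Port}.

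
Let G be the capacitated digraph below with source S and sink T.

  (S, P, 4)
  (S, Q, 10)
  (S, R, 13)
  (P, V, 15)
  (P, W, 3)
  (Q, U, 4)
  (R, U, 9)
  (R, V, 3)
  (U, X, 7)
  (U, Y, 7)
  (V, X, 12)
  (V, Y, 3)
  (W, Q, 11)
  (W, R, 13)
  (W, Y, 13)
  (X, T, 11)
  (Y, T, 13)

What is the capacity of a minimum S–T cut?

20

Augment S→P→V→X→T: bottleneck 4, flow now 4.
Augment S→Q→U→X→T: bottleneck 4, flow now 8.
Augment S→R→U→X→T: bottleneck 3, flow now 11.
Augment S→R→U→Y→T: bottleneck 6, flow now 17.
Augment S→R→V→Y→T: bottleneck 3, flow now 20.
No augmenting path remains; maximum flow = 20.
By max-flow min-cut, the minimum cut capacity equals the max flow.
In the residual graph, reachable from S: {S, Q, R}.
Min-cut edges: S→P (4), Q→U (4), R→U (9), R→V (3); capacity 4 + 4 + 9 + 3 = 20.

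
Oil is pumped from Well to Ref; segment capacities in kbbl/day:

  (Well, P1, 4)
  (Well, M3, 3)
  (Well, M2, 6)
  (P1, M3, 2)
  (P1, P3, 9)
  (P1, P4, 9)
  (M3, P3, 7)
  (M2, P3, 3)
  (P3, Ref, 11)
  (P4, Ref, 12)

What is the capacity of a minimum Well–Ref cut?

10

Augment Well→P1→P3→Ref: bottleneck 4, flow now 4.
Augment Well→M3→P3→Ref: bottleneck 3, flow now 7.
Augment Well→M2→P3→Ref: bottleneck 3, flow now 10.
No augmenting path remains; maximum flow = 10.
By max-flow min-cut, the minimum cut capacity equals the max flow.
In the residual graph, reachable from Well: {Well, M2}.
Min-cut edges: Well→P1 (4), Well→M3 (3), M2→P3 (3); capacity 4 + 3 + 3 = 10.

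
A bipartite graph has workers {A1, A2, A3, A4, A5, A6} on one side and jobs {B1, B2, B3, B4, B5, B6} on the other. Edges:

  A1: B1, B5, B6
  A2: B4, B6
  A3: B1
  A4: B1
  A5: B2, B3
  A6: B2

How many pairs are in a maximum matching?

Unit-capacity flow: source→left, listed edges, right→sink; max matching = max flow.
Augmenting path A1→B1 (+1); matched 1.
Augmenting path A2→B4 (+1); matched 2.
Augmenting path A5→B2 (+1); matched 3.
Augmenting path A3→B1→A1→B5 (+1); matched 4.
Augmenting path A6→B2→A5→B3 (+1); matched 5.
No augmenting path remains; maximum matching = 5.
König certificate: {A1, A2, A5, A6, B1} is a vertex cover of size 5 (every listed pair touches it), so no matching can be larger.

5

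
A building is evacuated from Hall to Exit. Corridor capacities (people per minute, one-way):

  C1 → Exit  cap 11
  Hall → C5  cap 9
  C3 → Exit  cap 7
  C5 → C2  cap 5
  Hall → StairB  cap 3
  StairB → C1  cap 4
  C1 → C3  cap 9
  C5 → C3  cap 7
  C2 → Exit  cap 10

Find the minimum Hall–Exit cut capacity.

12

Augment Hall→StairB→C1→Exit: bottleneck 3, flow now 3.
Augment Hall→C5→C3→Exit: bottleneck 7, flow now 10.
Augment Hall→C5→C2→Exit: bottleneck 2, flow now 12.
No augmenting path remains; maximum flow = 12.
By max-flow min-cut, the minimum cut capacity equals the max flow.
In the residual graph, reachable from Hall: {Hall}.
Min-cut edges: Hall→StairB (3), Hall→C5 (9); capacity 3 + 9 = 12.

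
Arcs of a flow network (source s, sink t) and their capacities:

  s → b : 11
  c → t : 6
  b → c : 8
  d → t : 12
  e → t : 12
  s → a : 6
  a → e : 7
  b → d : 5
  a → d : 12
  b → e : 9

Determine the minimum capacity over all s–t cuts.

17

Augment s→a→d→t: bottleneck 6, flow now 6.
Augment s→b→c→t: bottleneck 6, flow now 12.
Augment s→b→d→t: bottleneck 5, flow now 17.
No augmenting path remains; maximum flow = 17.
By max-flow min-cut, the minimum cut capacity equals the max flow.
In the residual graph, reachable from s: {s}.
Min-cut edges: s→a (6), s→b (11); capacity 6 + 11 = 17.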